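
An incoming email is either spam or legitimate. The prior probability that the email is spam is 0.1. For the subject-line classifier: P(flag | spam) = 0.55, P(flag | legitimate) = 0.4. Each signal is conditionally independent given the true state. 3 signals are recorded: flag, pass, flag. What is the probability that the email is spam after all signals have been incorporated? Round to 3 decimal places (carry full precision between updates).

Apply Bayes' rule sequentially, carrying P(spam) forward.
After 'flag': P(spam) = 0.55·0.1000 / (0.55·0.1000 + 0.4·0.9000) ≈ 0.1325
After 'pass': P(spam) = 0.45·0.1325 / (0.45·0.1325 + 0.6·0.8675) ≈ 0.1028
After 'flag': P(spam) = 0.55·0.1028 / (0.55·0.1028 + 0.4·0.8972) ≈ 0.1361

0.136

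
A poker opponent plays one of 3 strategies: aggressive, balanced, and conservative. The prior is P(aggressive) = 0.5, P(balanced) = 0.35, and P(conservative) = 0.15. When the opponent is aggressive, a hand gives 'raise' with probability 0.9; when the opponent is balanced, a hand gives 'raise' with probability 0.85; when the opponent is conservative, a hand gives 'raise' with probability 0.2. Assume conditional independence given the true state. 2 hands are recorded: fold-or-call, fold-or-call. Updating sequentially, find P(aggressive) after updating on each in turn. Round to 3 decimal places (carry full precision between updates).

0.046

After 'fold-or-call': normaliser = 0.1·0.5000 + 0.15·0.3500 + 0.8·0.1500; P(aggressive) ≈ 0.2247, P(balanced) ≈ 0.2360, P(conservative) ≈ 0.5393
After 'fold-or-call': normaliser = 0.1·0.2247 + 0.15·0.2360 + 0.8·0.5393; P(aggressive) ≈ 0.0459, P(balanced) ≈ 0.0723, P(conservative) ≈ 0.8817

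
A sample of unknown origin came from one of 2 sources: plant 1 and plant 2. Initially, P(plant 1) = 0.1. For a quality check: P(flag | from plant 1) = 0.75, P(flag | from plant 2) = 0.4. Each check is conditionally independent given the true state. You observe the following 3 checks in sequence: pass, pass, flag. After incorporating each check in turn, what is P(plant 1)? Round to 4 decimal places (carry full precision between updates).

After 'pass': P(plant 1) = 0.25·0.1000 / (0.25·0.1000 + 0.6·0.9000) ≈ 0.0442
After 'pass': P(plant 1) = 0.25·0.0442 / (0.25·0.0442 + 0.6·0.9558) ≈ 0.0189
After 'flag': P(plant 1) = 0.75·0.0189 / (0.75·0.0189 + 0.4·0.9811) ≈ 0.0349

0.0349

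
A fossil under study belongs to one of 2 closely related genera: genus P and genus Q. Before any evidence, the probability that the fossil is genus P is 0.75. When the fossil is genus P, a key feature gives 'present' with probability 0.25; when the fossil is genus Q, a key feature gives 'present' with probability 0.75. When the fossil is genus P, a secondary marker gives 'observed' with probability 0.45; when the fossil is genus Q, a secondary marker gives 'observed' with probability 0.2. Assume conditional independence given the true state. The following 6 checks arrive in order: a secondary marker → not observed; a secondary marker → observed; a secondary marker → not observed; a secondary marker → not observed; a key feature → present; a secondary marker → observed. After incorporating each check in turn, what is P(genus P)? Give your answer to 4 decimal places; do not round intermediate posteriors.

After a secondary marker='not observed': P(genus P) = 0.55·0.7500 / (0.55·0.7500 + 0.8·0.2500) ≈ 0.6735
After a secondary marker='observed': P(genus P) = 0.45·0.6735 / (0.45·0.6735 + 0.2·0.3265) ≈ 0.8227
After a secondary marker='not observed': P(genus P) = 0.55·0.8227 / (0.55·0.8227 + 0.8·0.1773) ≈ 0.7614
After a secondary marker='not observed': P(genus P) = 0.55·0.7614 / (0.55·0.7614 + 0.8·0.2386) ≈ 0.6869
After a key feature='present': P(genus P) = 0.25·0.6869 / (0.25·0.6869 + 0.75·0.3131) ≈ 0.4223
After a secondary marker='observed': P(genus P) = 0.45·0.4223 / (0.45·0.4223 + 0.2·0.5777) ≈ 0.6219

0.6219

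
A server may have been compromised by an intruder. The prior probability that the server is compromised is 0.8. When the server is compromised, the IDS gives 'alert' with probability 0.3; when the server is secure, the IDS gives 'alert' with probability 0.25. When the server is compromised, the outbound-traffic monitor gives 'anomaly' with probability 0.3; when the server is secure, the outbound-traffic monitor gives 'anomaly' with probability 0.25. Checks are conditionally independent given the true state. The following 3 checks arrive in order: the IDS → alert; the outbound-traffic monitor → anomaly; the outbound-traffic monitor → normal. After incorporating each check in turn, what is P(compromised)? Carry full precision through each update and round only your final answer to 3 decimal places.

Each posterior becomes the prior for the next update.
After the IDS='alert': P(compromised) = 0.3·0.8000 / (0.3·0.8000 + 0.25·0.2000) ≈ 0.8276
After the outbound-traffic monitor='anomaly': P(compromised) = 0.3·0.8276 / (0.3·0.8276 + 0.25·0.1724) ≈ 0.8521
After the outbound-traffic monitor='normal': P(compromised) = 0.7·0.8521 / (0.7·0.8521 + 0.75·0.1479) ≈ 0.8432

0.843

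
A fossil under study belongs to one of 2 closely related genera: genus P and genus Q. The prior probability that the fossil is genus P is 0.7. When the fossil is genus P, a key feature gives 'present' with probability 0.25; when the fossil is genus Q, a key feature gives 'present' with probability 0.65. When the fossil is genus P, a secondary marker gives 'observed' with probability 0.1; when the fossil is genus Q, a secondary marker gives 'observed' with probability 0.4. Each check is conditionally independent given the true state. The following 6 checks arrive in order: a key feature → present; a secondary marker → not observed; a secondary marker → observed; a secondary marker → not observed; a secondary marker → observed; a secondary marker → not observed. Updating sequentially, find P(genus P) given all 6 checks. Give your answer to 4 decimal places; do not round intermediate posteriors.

0.1592

Apply Bayes' rule sequentially, carrying P(genus P) forward.
After a key feature='present': P(genus P) = 0.25·0.7000 / (0.25·0.7000 + 0.65·0.3000) ≈ 0.4730
After a secondary marker='not observed': P(genus P) = 0.9·0.4730 / (0.9·0.4730 + 0.6·0.5270) ≈ 0.5738
After a secondary marker='observed': P(genus P) = 0.1·0.5738 / (0.1·0.5738 + 0.4·0.4262) ≈ 0.2518
After a secondary marker='not observed': P(genus P) = 0.9·0.2518 / (0.9·0.2518 + 0.6·0.7482) ≈ 0.3355
After a secondary marker='observed': P(genus P) = 0.1·0.3355 / (0.1·0.3355 + 0.4·0.6645) ≈ 0.1121
After a secondary marker='not observed': P(genus P) = 0.9·0.1121 / (0.9·0.1121 + 0.6·0.8879) ≈ 0.1592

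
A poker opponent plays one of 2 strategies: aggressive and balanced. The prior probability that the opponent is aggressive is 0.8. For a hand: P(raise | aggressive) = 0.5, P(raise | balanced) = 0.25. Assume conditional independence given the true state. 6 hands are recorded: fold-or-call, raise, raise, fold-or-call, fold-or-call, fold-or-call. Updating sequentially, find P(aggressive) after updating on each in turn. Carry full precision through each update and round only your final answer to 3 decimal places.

0.760

After 'fold-or-call': P(aggressive) = 0.5·0.8000 / (0.5·0.8000 + 0.75·0.2000) ≈ 0.7273
After 'raise': P(aggressive) = 0.5·0.7273 / (0.5·0.7273 + 0.25·0.2727) ≈ 0.8421
After 'raise': P(aggressive) = 0.5·0.8421 / (0.5·0.8421 + 0.25·0.1579) ≈ 0.9143
After 'fold-or-call': P(aggressive) = 0.5·0.9143 / (0.5·0.9143 + 0.75·0.0857) ≈ 0.8767
After 'fold-or-call': P(aggressive) = 0.5·0.8767 / (0.5·0.8767 + 0.75·0.1233) ≈ 0.8258
After 'fold-or-call': P(aggressive) = 0.5·0.8258 / (0.5·0.8258 + 0.75·0.1742) ≈ 0.7596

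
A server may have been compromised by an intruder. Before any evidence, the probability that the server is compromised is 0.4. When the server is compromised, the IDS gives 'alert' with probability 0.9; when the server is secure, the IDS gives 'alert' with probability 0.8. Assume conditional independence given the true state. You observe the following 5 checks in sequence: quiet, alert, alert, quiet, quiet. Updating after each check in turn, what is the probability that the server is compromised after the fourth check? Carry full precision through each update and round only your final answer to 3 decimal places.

0.174

After 'quiet': P(compromised) = 0.1·0.4000 / (0.1·0.4000 + 0.2·0.6000) ≈ 0.2500
After 'alert': P(compromised) = 0.9·0.2500 / (0.9·0.2500 + 0.8·0.7500) ≈ 0.2727
After 'alert': P(compromised) = 0.9·0.2727 / (0.9·0.2727 + 0.8·0.7273) ≈ 0.2967
After 'quiet': P(compromised) = 0.1·0.2967 / (0.1·0.2967 + 0.2·0.7033) ≈ 0.1742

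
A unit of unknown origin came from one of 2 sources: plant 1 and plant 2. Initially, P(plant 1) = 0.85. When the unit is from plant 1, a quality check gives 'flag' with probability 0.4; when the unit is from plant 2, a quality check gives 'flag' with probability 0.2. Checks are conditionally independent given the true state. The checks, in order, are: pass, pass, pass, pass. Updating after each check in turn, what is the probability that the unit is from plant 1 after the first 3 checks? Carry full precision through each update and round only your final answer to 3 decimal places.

0.705

After 'pass': P(plant 1) = 0.6·0.8500 / (0.6·0.8500 + 0.8·0.1500) ≈ 0.8095
After 'pass': P(plant 1) = 0.6·0.8095 / (0.6·0.8095 + 0.8·0.1905) ≈ 0.7612
After 'pass': P(plant 1) = 0.6·0.7612 / (0.6·0.7612 + 0.8·0.2388) ≈ 0.7051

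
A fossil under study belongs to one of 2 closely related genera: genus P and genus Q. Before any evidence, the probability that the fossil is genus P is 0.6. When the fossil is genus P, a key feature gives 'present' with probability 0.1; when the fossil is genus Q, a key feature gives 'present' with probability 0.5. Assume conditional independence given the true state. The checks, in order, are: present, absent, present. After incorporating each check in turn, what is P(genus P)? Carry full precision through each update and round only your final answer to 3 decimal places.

After 'present': P(genus P) = 0.1·0.6000 / (0.1·0.6000 + 0.5·0.4000) ≈ 0.2308
After 'absent': P(genus P) = 0.9·0.2308 / (0.9·0.2308 + 0.5·0.7692) ≈ 0.3506
After 'present': P(genus P) = 0.1·0.3506 / (0.1·0.3506 + 0.5·0.6494) ≈ 0.0975

0.097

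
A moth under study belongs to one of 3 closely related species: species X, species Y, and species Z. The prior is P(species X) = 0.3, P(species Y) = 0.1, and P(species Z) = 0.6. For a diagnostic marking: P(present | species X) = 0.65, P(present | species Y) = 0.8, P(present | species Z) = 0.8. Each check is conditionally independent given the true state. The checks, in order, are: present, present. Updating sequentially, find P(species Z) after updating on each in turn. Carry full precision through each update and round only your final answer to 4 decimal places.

After 'present': normaliser = 0.65·0.3000 + 0.8·0.1000 + 0.8·0.6000; P(species X) ≈ 0.2583, P(species Y) ≈ 0.1060, P(species Z) ≈ 0.6358
After 'present': normaliser = 0.65·0.2583 + 0.8·0.1060 + 0.8·0.6358; P(species X) ≈ 0.2205, P(species Y) ≈ 0.1114, P(species Z) ≈ 0.6681

0.6681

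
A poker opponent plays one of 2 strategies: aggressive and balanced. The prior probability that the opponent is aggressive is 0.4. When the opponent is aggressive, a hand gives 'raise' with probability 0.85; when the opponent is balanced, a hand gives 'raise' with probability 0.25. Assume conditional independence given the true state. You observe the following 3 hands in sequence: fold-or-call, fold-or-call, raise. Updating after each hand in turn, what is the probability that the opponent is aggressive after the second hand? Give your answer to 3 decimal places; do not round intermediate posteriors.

0.026

After 'fold-or-call': P(aggressive) = 0.15·0.4000 / (0.15·0.4000 + 0.75·0.6000) ≈ 0.1176
After 'fold-or-call': P(aggressive) = 0.15·0.1176 / (0.15·0.1176 + 0.75·0.8824) ≈ 0.0260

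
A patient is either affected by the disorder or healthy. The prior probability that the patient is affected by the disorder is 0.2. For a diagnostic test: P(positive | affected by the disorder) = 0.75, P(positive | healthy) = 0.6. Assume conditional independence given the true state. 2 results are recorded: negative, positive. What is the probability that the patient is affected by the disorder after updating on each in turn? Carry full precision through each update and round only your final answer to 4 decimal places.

After 'negative': P(affected) = 0.25·0.2000 / (0.25·0.2000 + 0.4·0.8000) ≈ 0.1351
After 'positive': P(affected) = 0.75·0.1351 / (0.75·0.1351 + 0.6·0.8649) ≈ 0.1634

0.1634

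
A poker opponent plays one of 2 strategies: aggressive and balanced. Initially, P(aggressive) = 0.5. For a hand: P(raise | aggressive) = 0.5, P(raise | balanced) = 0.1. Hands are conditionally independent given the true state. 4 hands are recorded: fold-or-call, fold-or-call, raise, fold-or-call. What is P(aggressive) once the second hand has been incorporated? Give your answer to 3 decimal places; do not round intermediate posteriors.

After 'fold-or-call': P(aggressive) = 0.5·0.5000 / (0.5·0.5000 + 0.9·0.5000) ≈ 0.3571
After 'fold-or-call': P(aggressive) = 0.5·0.3571 / (0.5·0.3571 + 0.9·0.6429) ≈ 0.2358

0.236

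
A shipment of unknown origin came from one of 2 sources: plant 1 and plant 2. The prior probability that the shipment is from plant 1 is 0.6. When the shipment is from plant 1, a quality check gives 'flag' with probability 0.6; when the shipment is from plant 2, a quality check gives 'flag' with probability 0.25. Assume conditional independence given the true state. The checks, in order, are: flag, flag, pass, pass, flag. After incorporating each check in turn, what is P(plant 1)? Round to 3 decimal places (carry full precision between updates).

0.855

After 'flag': P(plant 1) = 0.6·0.6000 / (0.6·0.6000 + 0.25·0.4000) ≈ 0.7826
After 'flag': P(plant 1) = 0.6·0.7826 / (0.6·0.7826 + 0.25·0.2174) ≈ 0.8963
After 'pass': P(plant 1) = 0.4·0.8963 / (0.4·0.8963 + 0.75·0.1037) ≈ 0.8217
After 'pass': P(plant 1) = 0.4·0.8217 / (0.4·0.8217 + 0.75·0.1783) ≈ 0.7108
After 'flag': P(plant 1) = 0.6·0.7108 / (0.6·0.7108 + 0.25·0.2892) ≈ 0.8550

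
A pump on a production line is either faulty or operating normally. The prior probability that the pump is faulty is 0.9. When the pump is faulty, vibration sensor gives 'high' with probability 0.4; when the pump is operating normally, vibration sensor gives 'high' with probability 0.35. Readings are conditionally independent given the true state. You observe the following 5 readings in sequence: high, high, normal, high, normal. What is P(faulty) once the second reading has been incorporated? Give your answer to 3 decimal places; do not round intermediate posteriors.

0.922

After 'high': P(faulty) = 0.4·0.9000 / (0.4·0.9000 + 0.35·0.1000) ≈ 0.9114
After 'high': P(faulty) = 0.4·0.9114 / (0.4·0.9114 + 0.35·0.0886) ≈ 0.9216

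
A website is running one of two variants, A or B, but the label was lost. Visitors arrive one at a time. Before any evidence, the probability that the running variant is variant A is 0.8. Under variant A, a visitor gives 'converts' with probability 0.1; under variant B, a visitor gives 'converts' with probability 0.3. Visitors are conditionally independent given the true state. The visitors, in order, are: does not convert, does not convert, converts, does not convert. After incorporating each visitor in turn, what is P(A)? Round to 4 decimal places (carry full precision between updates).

After 'does not convert': P(A) = 0.9·0.8000 / (0.9·0.8000 + 0.7·0.2000) ≈ 0.8372
After 'does not convert': P(A) = 0.9·0.8372 / (0.9·0.8372 + 0.7·0.1628) ≈ 0.8686
After 'converts': P(A) = 0.1·0.8686 / (0.1·0.8686 + 0.3·0.1314) ≈ 0.6879
After 'does not convert': P(A) = 0.9·0.6879 / (0.9·0.6879 + 0.7·0.3121) ≈ 0.7392

0.7392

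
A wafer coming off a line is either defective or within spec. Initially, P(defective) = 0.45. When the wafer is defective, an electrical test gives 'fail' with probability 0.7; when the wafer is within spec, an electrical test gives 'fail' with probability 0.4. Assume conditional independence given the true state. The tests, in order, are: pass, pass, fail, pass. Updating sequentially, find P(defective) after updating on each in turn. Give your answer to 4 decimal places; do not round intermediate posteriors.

After 'pass': P(defective) = 0.3·0.4500 / (0.3·0.4500 + 0.6·0.5500) ≈ 0.2903
After 'pass': P(defective) = 0.3·0.2903 / (0.3·0.2903 + 0.6·0.7097) ≈ 0.1698
After 'fail': P(defective) = 0.7·0.1698 / (0.7·0.1698 + 0.4·0.8302) ≈ 0.2636
After 'pass': P(defective) = 0.3·0.2636 / (0.3·0.2636 + 0.6·0.7364) ≈ 0.1518

0.1518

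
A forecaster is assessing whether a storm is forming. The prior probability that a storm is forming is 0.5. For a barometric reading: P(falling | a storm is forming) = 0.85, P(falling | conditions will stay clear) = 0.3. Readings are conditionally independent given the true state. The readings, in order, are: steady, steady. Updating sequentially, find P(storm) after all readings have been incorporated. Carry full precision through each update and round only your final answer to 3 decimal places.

After 'steady': P(storm) = 0.15·0.5000 / (0.15·0.5000 + 0.7·0.5000) ≈ 0.1765
After 'steady': P(storm) = 0.15·0.1765 / (0.15·0.1765 + 0.7·0.8235) ≈ 0.0439

0.044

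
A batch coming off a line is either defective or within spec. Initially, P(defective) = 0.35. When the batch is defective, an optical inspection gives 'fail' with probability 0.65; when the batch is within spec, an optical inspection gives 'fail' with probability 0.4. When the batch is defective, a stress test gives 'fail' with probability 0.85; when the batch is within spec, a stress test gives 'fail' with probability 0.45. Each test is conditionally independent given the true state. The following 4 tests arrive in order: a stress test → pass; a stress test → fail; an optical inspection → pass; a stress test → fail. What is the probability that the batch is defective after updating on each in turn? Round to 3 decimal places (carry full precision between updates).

After a stress test='pass': P(defective) = 0.15·0.3500 / (0.15·0.3500 + 0.55·0.6500) ≈ 0.1280
After a stress test='fail': P(defective) = 0.85·0.1280 / (0.85·0.1280 + 0.45·0.8720) ≈ 0.2172
After an optical inspection='pass': P(defective) = 0.35·0.2172 / (0.35·0.2172 + 0.6·0.7828) ≈ 0.1393
After a stress test='fail': P(defective) = 0.85·0.1393 / (0.85·0.1393 + 0.45·0.8607) ≈ 0.2341

0.234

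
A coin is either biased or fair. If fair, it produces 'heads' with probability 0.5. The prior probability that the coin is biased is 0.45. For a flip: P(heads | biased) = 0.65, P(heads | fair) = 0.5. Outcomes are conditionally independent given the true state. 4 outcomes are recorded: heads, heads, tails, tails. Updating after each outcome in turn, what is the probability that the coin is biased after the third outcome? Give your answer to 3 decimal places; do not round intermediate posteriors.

After 'heads': P(biased) = 0.65·0.4500 / (0.65·0.4500 + 0.5·0.5500) ≈ 0.5154
After 'heads': P(biased) = 0.65·0.5154 / (0.65·0.5154 + 0.5·0.4846) ≈ 0.5803
After 'tails': P(biased) = 0.35·0.5803 / (0.35·0.5803 + 0.5·0.4197) ≈ 0.4918

0.492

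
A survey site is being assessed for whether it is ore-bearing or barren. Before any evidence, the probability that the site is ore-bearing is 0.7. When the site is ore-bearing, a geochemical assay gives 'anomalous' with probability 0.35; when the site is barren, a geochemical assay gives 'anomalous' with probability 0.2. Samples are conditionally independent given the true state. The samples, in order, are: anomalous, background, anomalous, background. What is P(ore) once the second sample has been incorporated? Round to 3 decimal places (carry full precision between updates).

0.768

After 'anomalous': P(ore) = 0.35·0.7000 / (0.35·0.7000 + 0.2·0.3000) ≈ 0.8033
After 'background': P(ore) = 0.65·0.8033 / (0.65·0.8033 + 0.8·0.1967) ≈ 0.7684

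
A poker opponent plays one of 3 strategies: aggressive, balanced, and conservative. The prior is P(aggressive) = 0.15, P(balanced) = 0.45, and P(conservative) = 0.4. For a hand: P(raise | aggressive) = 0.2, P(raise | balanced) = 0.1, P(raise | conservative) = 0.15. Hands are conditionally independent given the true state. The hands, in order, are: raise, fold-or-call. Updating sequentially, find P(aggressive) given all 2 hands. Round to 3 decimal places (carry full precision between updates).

0.208

After 'raise': normaliser = 0.2·0.1500 + 0.1·0.4500 + 0.15·0.4000; P(aggressive) ≈ 0.2222, P(balanced) ≈ 0.3333, P(conservative) ≈ 0.4444
After 'fold-or-call': normaliser = 0.8·0.2222 + 0.9·0.3333 + 0.85·0.4444; P(aggressive) ≈ 0.2078, P(balanced) ≈ 0.3506, P(conservative) ≈ 0.4416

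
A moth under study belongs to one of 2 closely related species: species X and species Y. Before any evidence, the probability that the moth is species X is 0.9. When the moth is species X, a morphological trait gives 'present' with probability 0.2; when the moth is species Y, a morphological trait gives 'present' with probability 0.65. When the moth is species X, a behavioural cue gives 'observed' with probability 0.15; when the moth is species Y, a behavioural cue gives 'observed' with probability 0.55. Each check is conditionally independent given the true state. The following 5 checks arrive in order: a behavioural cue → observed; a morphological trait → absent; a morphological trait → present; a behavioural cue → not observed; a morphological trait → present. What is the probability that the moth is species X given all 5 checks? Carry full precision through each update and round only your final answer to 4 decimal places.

0.5008

Apply Bayes' rule sequentially, carrying P(species X) forward.
After a behavioural cue='observed': P(species X) = 0.15·0.9000 / (0.15·0.9000 + 0.55·0.1000) ≈ 0.7105
After a morphological trait='absent': P(species X) = 0.8·0.7105 / (0.8·0.7105 + 0.35·0.2895) ≈ 0.8487
After a morphological trait='present': P(species X) = 0.2·0.8487 / (0.2·0.8487 + 0.65·0.1513) ≈ 0.6332
After a behavioural cue='not observed': P(species X) = 0.85·0.6332 / (0.85·0.6332 + 0.45·0.3668) ≈ 0.7653
After a morphological trait='present': P(species X) = 0.2·0.7653 / (0.2·0.7653 + 0.65·0.2347) ≈ 0.5008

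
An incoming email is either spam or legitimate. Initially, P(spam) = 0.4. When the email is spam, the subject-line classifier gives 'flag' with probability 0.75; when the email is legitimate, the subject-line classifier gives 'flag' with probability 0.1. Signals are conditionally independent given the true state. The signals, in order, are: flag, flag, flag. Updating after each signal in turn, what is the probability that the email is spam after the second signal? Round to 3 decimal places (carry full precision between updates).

0.974

After 'flag': P(spam) = 0.75·0.4000 / (0.75·0.4000 + 0.1·0.6000) ≈ 0.8333
After 'flag': P(spam) = 0.75·0.8333 / (0.75·0.8333 + 0.1·0.1667) ≈ 0.9740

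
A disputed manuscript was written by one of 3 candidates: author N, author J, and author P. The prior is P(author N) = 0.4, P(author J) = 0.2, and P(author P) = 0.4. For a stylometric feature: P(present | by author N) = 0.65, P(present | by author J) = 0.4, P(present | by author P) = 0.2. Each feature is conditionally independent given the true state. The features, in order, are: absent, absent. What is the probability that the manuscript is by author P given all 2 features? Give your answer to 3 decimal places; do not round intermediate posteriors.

0.679

After 'absent': normaliser = 0.35·0.4000 + 0.6·0.2000 + 0.8·0.4000; P(author N) ≈ 0.2414, P(author J) ≈ 0.2069, P(author P) ≈ 0.5517
After 'absent': normaliser = 0.35·0.2414 + 0.6·0.2069 + 0.8·0.5517; P(author N) ≈ 0.1300, P(author J) ≈ 0.1910, P(author P) ≈ 0.6790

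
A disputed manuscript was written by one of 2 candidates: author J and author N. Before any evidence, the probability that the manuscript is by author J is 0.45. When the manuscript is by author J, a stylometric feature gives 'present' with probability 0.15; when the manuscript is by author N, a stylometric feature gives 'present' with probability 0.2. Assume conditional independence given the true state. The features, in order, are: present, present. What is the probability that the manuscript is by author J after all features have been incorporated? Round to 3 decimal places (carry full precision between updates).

0.315

Apply Bayes' rule sequentially, carrying P(author J) forward.
After 'present': P(author J) = 0.15·0.4500 / (0.15·0.4500 + 0.2·0.5500) ≈ 0.3803
After 'present': P(author J) = 0.15·0.3803 / (0.15·0.3803 + 0.2·0.6197) ≈ 0.3152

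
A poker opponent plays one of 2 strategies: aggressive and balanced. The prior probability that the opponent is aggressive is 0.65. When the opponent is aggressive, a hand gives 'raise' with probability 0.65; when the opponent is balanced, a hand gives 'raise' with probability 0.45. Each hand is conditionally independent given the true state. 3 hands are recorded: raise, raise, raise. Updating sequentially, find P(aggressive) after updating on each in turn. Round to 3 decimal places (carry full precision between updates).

0.848

After 'raise': P(aggressive) = 0.65·0.6500 / (0.65·0.6500 + 0.45·0.3500) ≈ 0.7284
After 'raise': P(aggressive) = 0.65·0.7284 / (0.65·0.7284 + 0.45·0.2716) ≈ 0.7949
After 'raise': P(aggressive) = 0.65·0.7949 / (0.65·0.7949 + 0.45·0.2051) ≈ 0.8484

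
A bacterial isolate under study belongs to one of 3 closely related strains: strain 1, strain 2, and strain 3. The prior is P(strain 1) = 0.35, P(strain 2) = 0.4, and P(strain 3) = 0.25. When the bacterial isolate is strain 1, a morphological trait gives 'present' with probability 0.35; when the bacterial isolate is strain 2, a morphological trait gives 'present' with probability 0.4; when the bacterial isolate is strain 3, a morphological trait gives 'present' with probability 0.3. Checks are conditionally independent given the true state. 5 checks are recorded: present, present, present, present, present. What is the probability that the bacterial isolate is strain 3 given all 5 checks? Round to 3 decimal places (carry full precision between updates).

After 'present': normaliser = 0.35·0.3500 + 0.4·0.4000 + 0.3·0.2500; P(strain 1) ≈ 0.3427, P(strain 2) ≈ 0.4476, P(strain 3) ≈ 0.2098
After 'present': normaliser = 0.35·0.3427 + 0.4·0.4476 + 0.3·0.2098; P(strain 1) ≈ 0.3314, P(strain 2) ≈ 0.4947, P(strain 3) ≈ 0.1739
After 'present': normaliser = 0.35·0.3314 + 0.4·0.4947 + 0.3·0.1739; P(strain 1) ≈ 0.3169, P(strain 2) ≈ 0.5406, P(strain 3) ≈ 0.1425
After 'present': normaliser = 0.35·0.3169 + 0.4·0.5406 + 0.3·0.1425; P(strain 1) ≈ 0.2998, P(strain 2) ≈ 0.5846, P(strain 3) ≈ 0.1156
After 'present': normaliser = 0.35·0.2998 + 0.4·0.5846 + 0.3·0.1156; P(strain 1) ≈ 0.2810, P(strain 2) ≈ 0.6261, P(strain 3) ≈ 0.0929

0.093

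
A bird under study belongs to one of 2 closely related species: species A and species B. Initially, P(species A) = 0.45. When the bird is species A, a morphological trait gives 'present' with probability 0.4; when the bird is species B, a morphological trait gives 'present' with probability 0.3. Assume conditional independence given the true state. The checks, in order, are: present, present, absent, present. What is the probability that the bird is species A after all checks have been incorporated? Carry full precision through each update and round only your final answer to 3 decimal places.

0.624

Apply Bayes' rule sequentially, carrying P(species A) forward.
After 'present': P(species A) = 0.4·0.4500 / (0.4·0.4500 + 0.3·0.5500) ≈ 0.5217
After 'present': P(species A) = 0.4·0.5217 / (0.4·0.5217 + 0.3·0.4783) ≈ 0.5926
After 'absent': P(species A) = 0.6·0.5926 / (0.6·0.5926 + 0.7·0.4074) ≈ 0.5549
After 'present': P(species A) = 0.4·0.5549 / (0.4·0.5549 + 0.3·0.4451) ≈ 0.6244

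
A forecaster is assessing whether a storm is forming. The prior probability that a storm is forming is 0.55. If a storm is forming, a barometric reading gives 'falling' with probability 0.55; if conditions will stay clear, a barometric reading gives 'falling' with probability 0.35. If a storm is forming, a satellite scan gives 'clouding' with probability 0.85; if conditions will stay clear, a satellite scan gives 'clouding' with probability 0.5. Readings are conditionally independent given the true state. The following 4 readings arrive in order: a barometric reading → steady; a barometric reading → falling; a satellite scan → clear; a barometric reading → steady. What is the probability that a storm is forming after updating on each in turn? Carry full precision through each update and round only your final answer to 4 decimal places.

0.2164

Apply Bayes' rule sequentially, carrying P(storm) forward.
After a barometric reading='steady': P(storm) = 0.45·0.5500 / (0.45·0.5500 + 0.65·0.4500) ≈ 0.4583
After a barometric reading='falling': P(storm) = 0.55·0.4583 / (0.55·0.4583 + 0.35·0.5417) ≈ 0.5708
After a satellite scan='clear': P(storm) = 0.15·0.5708 / (0.15·0.5708 + 0.5·0.4292) ≈ 0.2852
After a barometric reading='steady': P(storm) = 0.45·0.2852 / (0.45·0.2852 + 0.65·0.7148) ≈ 0.2164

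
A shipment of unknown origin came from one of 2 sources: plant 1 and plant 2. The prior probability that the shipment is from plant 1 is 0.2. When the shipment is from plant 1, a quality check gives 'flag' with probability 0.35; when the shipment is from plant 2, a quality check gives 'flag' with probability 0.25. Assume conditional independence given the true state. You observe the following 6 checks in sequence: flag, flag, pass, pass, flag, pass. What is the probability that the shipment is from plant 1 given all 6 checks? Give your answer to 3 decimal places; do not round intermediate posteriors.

0.309

Each posterior becomes the prior for the next update.
After 'flag': P(plant 1) = 0.35·0.2000 / (0.35·0.2000 + 0.25·0.8000) ≈ 0.2593
After 'flag': P(plant 1) = 0.35·0.2593 / (0.35·0.2593 + 0.25·0.7407) ≈ 0.3289
After 'pass': P(plant 1) = 0.65·0.3289 / (0.65·0.3289 + 0.75·0.6711) ≈ 0.2981
After 'pass': P(plant 1) = 0.65·0.2981 / (0.65·0.2981 + 0.75·0.7019) ≈ 0.2690
After 'flag': P(plant 1) = 0.35·0.2690 / (0.35·0.2690 + 0.25·0.7310) ≈ 0.3400
After 'pass': P(plant 1) = 0.65·0.3400 / (0.65·0.3400 + 0.75·0.6600) ≈ 0.3087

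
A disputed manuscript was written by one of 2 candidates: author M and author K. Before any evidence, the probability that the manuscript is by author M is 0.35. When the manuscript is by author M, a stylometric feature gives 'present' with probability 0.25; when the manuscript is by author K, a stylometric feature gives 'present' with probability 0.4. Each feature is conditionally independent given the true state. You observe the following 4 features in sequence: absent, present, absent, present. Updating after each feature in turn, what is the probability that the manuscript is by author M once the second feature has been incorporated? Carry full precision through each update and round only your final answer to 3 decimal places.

After 'absent': P(author M) = 0.75·0.3500 / (0.75·0.3500 + 0.6·0.6500) ≈ 0.4023
After 'present': P(author M) = 0.25·0.4023 / (0.25·0.4023 + 0.4·0.5977) ≈ 0.2961

0.296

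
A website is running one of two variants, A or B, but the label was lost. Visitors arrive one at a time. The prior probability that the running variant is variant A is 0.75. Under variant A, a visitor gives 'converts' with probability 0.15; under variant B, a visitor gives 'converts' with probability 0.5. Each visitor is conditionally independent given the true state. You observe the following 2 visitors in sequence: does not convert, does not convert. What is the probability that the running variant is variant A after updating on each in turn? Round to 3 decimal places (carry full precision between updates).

After 'does not convert': P(A) = 0.85·0.7500 / (0.85·0.7500 + 0.5·0.2500) ≈ 0.8361
After 'does not convert': P(A) = 0.85·0.8361 / (0.85·0.8361 + 0.5·0.1639) ≈ 0.8966

0.897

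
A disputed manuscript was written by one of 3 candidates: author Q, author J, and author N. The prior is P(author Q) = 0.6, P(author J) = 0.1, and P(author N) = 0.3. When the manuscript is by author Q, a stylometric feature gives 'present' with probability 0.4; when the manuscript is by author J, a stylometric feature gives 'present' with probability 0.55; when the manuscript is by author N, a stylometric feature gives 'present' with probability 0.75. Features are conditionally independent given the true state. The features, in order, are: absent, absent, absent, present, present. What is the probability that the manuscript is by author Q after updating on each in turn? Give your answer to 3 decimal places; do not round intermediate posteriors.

0.794

After 'absent': normaliser = 0.6·0.6000 + 0.45·0.1000 + 0.25·0.3000; P(author Q) ≈ 0.7500, P(author J) ≈ 0.0938, P(author N) ≈ 0.1562
After 'absent': normaliser = 0.6·0.7500 + 0.45·0.0938 + 0.25·0.1562; P(author Q) ≈ 0.8471, P(author J) ≈ 0.0794, P(author N) ≈ 0.0735
After 'absent': normaliser = 0.6·0.8471 + 0.45·0.0794 + 0.25·0.0735; P(author Q) ≈ 0.9038, P(author J) ≈ 0.0635, P(author N) ≈ 0.0327
After 'present': normaliser = 0.4·0.9038 + 0.55·0.0635 + 0.75·0.0327; P(author Q) ≈ 0.8587, P(author J) ≈ 0.0830, P(author N) ≈ 0.0582
After 'present': normaliser = 0.4·0.8587 + 0.55·0.0830 + 0.75·0.0582; P(author Q) ≈ 0.7936, P(author J) ≈ 0.1055, P(author N) ≈ 0.1009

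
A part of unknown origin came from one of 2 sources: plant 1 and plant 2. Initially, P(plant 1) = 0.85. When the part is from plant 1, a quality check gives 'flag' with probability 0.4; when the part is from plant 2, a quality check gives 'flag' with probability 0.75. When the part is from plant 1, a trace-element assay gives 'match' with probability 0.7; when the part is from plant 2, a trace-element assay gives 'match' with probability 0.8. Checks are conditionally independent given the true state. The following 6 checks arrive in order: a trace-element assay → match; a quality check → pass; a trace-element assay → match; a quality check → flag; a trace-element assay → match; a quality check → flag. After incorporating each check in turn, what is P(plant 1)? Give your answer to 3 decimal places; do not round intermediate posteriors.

0.722

After a trace-element assay='match': P(plant 1) = 0.7·0.8500 / (0.7·0.8500 + 0.8·0.1500) ≈ 0.8322
After a quality check='pass': P(plant 1) = 0.6·0.8322 / (0.6·0.8322 + 0.25·0.1678) ≈ 0.9225
After a trace-element assay='match': P(plant 1) = 0.7·0.9225 / (0.7·0.9225 + 0.8·0.0775) ≈ 0.9124
After a quality check='flag': P(plant 1) = 0.4·0.9124 / (0.4·0.9124 + 0.75·0.0876) ≈ 0.8474
After a trace-element assay='match': P(plant 1) = 0.7·0.8474 / (0.7·0.8474 + 0.8·0.1526) ≈ 0.8293
After a quality check='flag': P(plant 1) = 0.4·0.8293 / (0.4·0.8293 + 0.75·0.1707) ≈ 0.7216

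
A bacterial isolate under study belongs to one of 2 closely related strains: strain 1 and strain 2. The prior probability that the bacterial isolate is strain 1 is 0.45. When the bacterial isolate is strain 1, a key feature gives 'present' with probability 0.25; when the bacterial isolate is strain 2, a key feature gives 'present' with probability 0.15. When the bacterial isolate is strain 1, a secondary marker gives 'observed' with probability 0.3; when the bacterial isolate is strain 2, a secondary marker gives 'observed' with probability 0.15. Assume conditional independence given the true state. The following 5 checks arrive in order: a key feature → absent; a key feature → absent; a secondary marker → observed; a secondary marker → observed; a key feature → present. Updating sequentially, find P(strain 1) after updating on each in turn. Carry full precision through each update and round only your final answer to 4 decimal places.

Apply Bayes' rule sequentially, carrying P(strain 1) forward.
After a key feature='absent': P(strain 1) = 0.75·0.4500 / (0.75·0.4500 + 0.85·0.5500) ≈ 0.4193
After a key feature='absent': P(strain 1) = 0.75·0.4193 / (0.75·0.4193 + 0.85·0.5807) ≈ 0.3891
After a secondary marker='observed': P(strain 1) = 0.3·0.3891 / (0.3·0.3891 + 0.15·0.6109) ≈ 0.5602
After a secondary marker='observed': P(strain 1) = 0.3·0.5602 / (0.3·0.5602 + 0.15·0.4398) ≈ 0.7181
After a key feature='present': P(strain 1) = 0.25·0.7181 / (0.25·0.7181 + 0.15·0.2819) ≈ 0.8094

0.8094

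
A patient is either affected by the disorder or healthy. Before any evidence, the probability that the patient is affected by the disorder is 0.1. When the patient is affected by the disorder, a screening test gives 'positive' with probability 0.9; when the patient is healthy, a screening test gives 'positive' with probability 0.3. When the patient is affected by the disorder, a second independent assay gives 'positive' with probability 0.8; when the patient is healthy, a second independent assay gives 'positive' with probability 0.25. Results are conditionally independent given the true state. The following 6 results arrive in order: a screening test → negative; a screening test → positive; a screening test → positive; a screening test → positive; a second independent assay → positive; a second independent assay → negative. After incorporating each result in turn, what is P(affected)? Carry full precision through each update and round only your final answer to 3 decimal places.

Apply Bayes' rule sequentially, carrying P(affected) forward.
After a screening test='negative': P(affected) = 0.1·0.1000 / (0.1·0.1000 + 0.7·0.9000) ≈ 0.0156
After a screening test='positive': P(affected) = 0.9·0.0156 / (0.9·0.0156 + 0.3·0.9844) ≈ 0.0455
After a screening test='positive': P(affected) = 0.9·0.0455 / (0.9·0.0455 + 0.3·0.9545) ≈ 0.1250
After a screening test='positive': P(affected) = 0.9·0.1250 / (0.9·0.1250 + 0.3·0.8750) ≈ 0.3000
After a second independent assay='positive': P(affected) = 0.8·0.3000 / (0.8·0.3000 + 0.25·0.7000) ≈ 0.5783
After a second independent assay='negative': P(affected) = 0.2·0.5783 / (0.2·0.5783 + 0.75·0.4217) ≈ 0.2678

0.268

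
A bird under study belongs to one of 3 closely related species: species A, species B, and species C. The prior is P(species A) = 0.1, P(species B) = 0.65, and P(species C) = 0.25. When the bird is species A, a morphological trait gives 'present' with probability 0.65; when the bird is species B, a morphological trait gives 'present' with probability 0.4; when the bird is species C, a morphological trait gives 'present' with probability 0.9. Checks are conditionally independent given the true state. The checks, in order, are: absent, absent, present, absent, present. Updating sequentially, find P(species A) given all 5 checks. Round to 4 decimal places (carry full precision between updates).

After 'absent': normaliser = 0.35·0.1000 + 0.6·0.6500 + 0.1·0.2500; P(species A) ≈ 0.0778, P(species B) ≈ 0.8667, P(species C) ≈ 0.0556
After 'absent': normaliser = 0.35·0.0778 + 0.6·0.8667 + 0.1·0.0556; P(species A) ≈ 0.0492, P(species B) ≈ 0.9407, P(species C) ≈ 0.0101
After 'present': normaliser = 0.65·0.0492 + 0.4·0.9407 + 0.9·0.0101; P(species A) ≈ 0.0767, P(species B) ≈ 0.9016, P(species C) ≈ 0.0217
After 'absent': normaliser = 0.35·0.0767 + 0.6·0.9016 + 0.1·0.0217; P(species A) ≈ 0.0471, P(species B) ≈ 0.9491, P(species C) ≈ 0.0038
After 'present': normaliser = 0.65·0.0471 + 0.4·0.9491 + 0.9·0.0038; P(species A) ≈ 0.0740, P(species B) ≈ 0.9177, P(species C) ≈ 0.0083

0.0740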